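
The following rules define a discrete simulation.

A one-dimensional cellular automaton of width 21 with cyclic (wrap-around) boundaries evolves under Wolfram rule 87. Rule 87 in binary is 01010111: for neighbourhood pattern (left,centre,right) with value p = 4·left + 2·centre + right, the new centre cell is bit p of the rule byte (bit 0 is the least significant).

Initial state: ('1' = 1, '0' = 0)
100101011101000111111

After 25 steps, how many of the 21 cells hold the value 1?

10

k=0  100101011101000111111
k=1  111101000101111000000
k=2  000101111100001111111
k=3  111100000111110000001
k=4  000111111000011111110
k=5  111000001111100000011
k=6  001111110000111111100
k=7  110000011111000000111
k=8  011111100001111111000
k=9  100000111110000001111
k=10  111111000011111110000
k=11  000001111100000011111
k=12  111110000111111100001
k=13  000011111000000111110
k=14  111100001111111000011
k=15  000111110000001111100
k=16  111000011111110000111
k=17  001111100000011111000
k=18  110000111111100001111
k=19  011111000000111110000
k=20  100001111111000011111
k=21  111110000001111100000
k=22  000011111110000111111
k=23  111100000011111000001
k=24  000111111100001111110
k=25  111000000111110000011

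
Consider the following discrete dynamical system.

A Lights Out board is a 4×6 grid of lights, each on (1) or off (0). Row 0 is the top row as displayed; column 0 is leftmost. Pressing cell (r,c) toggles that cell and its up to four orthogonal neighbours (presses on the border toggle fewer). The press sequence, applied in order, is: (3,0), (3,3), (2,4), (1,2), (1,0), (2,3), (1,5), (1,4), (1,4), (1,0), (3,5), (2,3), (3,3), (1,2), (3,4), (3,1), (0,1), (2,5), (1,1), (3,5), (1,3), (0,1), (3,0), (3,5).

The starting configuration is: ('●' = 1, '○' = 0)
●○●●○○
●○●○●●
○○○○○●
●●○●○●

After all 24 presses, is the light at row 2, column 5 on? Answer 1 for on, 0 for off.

1

t=0: ●○●●○○
●○●○●●
○○○○○●
●●○●○●
t=1: ●○●●○○
●○●○●●
●○○○○●
○○○●○●
t=2: ●○●●○○
●○●○●●
●○○●○●
○○●○●●
t=3: ●○●●○○
●○●○○●
●○○○●○
○○●○○●
t=4: ●○○●○○
●●○●○●
●○●○●○
○○●○○●
t=5: ○○○●○○
○○○●○●
○○●○●○
○○●○○●
t=6: ○○○●○○
○○○○○●
○○○●○○
○○●●○●
t=7: ○○○●○●
○○○○●○
○○○●○●
○○●●○●
t=8: ○○○●●●
○○○●○●
○○○●●●
○○●●○●
t=9: ○○○●○●
○○○○●○
○○○●○●
○○●●○●
t=10: ●○○●○●
●●○○●○
●○○●○●
○○●●○●
t=11: ●○○●○●
●●○○●○
●○○●○○
○○●●●○
t=12: ●○○●○●
●●○●●○
●○●○●○
○○●○●○
t=13: ●○○●○●
●●○●●○
●○●●●○
○○○●○○
t=14: ●○●●○●
●○●○●○
●○○●●○
○○○●○○
t=15: ●○●●○●
●○●○●○
●○○●○○
○○○○●●
t=16: ●○●●○●
●○●○●○
●●○●○○
●●●○●●
t=17: ○●○●○●
●●●○●○
●●○●○○
●●●○●●
t=18: ○●○●○●
●●●○●●
●●○●●●
●●●○●○
t=19: ○○○●○●
○○○○●●
●○○●●●
●●●○●○
t=20: ○○○●○●
○○○○●●
●○○●●○
●●●○○●
t=21: ○○○○○●
○○●●○●
●○○○●○
●●●○○●
t=22: ●●●○○●
○●●●○●
●○○○●○
●●●○○●
t=23: ●●●○○●
○●●●○●
○○○○●○
○○●○○●
t=24: ●●●○○●
○●●●○●
○○○○●●
○○●○●○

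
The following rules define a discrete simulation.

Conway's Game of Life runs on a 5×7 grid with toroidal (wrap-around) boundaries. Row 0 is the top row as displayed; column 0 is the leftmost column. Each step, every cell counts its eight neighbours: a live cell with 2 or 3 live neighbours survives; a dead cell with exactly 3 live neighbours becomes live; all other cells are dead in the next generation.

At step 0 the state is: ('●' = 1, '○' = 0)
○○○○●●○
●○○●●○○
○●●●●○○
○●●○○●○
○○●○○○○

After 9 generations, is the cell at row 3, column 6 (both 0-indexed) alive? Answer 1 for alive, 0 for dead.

1

[0] ○○○○●●○
●○○●●○○
○●●●●○○
○●●○○●○
○○●○○○○
[1] ○○○○●●○
○●○○○○○
●○○○○●○
○○○○●○○
○●●●●●○
[2] ○●○○○●○
○○○○●●●
○○○○○○○
○●●○○○●
○○●○○○○
[3] ○○○○●●●
○○○○●●●
●○○○○○●
○●●○○○○
●○●○○○○
[4] ●○○●●○○
○○○○●○○
●●○○○○●
○○●○○○●
●○●●○●●
[5] ●●●○○○○
○●○●●●●
●●○○○●●
○○●●○○○
●○●○○●○
[6] ○○○○○○○
○○○●●○○
○●○○○○○
○○●●●●○
●○○○○○●
[7] ○○○○○○○
○○○○○○○
○○○○○●○
●●●●●●●
○○○●●●●
[8] ○○○○●●○
○○○○○○○
●●●●○●○
●●●○○○○
○●○○○○○
[9] ○○○○○○○
○●●●○●●
●○○●○○●
○○○●○○●
●●●○○○○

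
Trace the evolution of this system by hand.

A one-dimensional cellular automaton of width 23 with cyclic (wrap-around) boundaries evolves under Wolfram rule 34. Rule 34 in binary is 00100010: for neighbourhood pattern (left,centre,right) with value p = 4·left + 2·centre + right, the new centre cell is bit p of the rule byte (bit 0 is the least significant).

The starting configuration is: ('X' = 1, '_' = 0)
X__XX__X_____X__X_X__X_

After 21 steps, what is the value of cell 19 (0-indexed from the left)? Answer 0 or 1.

0

[0] X__XX__X_____X__X_X__X_
[1] __X___X_____X__X_X__X_X
[2] _X___X_____X__X_X__X_X_
[3] X___X_____X__X_X__X_X__
[4] ___X_____X__X_X__X_X__X
[5] __X_____X__X_X__X_X__X_
[6] _X_____X__X_X__X_X__X__
[7] X_____X__X_X__X_X__X___
[8] _____X__X_X__X_X__X___X
[9] ____X__X_X__X_X__X___X_
[10] ___X__X_X__X_X__X___X__
[11] __X__X_X__X_X__X___X___
[12] _X__X_X__X_X__X___X____
[13] X__X_X__X_X__X___X_____
[14] __X_X__X_X__X___X_____X
[15] _X_X__X_X__X___X_____X_
[16] X_X__X_X__X___X_____X__
[17] _X__X_X__X___X_____X__X
[18] X__X_X__X___X_____X__X_
[19] __X_X__X___X_____X__X_X
[20] _X_X__X___X_____X__X_X_
[21] X_X__X___X_____X__X_X__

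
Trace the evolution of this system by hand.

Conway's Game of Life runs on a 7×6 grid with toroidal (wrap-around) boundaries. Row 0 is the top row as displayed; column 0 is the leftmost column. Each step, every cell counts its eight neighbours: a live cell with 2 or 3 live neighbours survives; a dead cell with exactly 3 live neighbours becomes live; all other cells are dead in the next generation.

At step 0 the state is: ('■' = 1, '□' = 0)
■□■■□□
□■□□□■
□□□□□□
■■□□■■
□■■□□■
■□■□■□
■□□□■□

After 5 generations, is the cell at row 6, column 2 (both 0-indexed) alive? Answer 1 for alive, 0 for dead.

gen 0: ■□■■□□
□■□□□■
□□□□□□
■■□□■■
□■■□□■
■□■□■□
■□□□■□
gen 1: ■□■■■□
■■■□□□
□■□□■□
□■■□■■
□□■□□□
■□■□■□
■□■□■□
gen 2: ■□□□■□
■□□□■□
□□□□■□
■■■□■■
■□■□■□
□□■□□□
■□■□■□
gen 3: ■□□□■□
□□□■■□
□□□□■□
■□■□■□
■□■□■□
□□■□□□
□□□□□□
gen 4: □□□■■■
□□□■■□
□□□□■□
□□□□■□
□□■□□□
□■□■□□
□□□□□□
gen 5: □□□■□■
□□□□□□
□□□□■■
□□□■□□
□□■■□□
□□■□□□
□□■■□□

1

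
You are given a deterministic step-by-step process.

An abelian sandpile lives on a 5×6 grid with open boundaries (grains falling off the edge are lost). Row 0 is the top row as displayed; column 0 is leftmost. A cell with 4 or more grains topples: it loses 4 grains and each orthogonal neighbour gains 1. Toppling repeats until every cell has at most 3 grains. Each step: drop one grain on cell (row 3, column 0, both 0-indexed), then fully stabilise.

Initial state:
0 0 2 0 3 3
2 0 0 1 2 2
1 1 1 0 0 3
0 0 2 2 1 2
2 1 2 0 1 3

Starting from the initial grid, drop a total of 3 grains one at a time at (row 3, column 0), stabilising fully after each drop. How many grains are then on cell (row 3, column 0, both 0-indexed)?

3

[0] 0 0 2 0 3 3
2 0 0 1 2 2
1 1 1 0 0 3
0 0 2 2 1 2
2 1 2 0 1 3
[1] 0 0 2 0 3 3
2 0 0 1 2 2
1 1 1 0 0 3
1 0 2 2 1 2
2 1 2 0 1 3
[2] 0 0 2 0 3 3
2 0 0 1 2 2
1 1 1 0 0 3
2 0 2 2 1 2
2 1 2 0 1 3
[3] 0 0 2 0 3 3
2 0 0 1 2 2
1 1 1 0 0 3
3 0 2 2 1 2
2 1 2 0 1 3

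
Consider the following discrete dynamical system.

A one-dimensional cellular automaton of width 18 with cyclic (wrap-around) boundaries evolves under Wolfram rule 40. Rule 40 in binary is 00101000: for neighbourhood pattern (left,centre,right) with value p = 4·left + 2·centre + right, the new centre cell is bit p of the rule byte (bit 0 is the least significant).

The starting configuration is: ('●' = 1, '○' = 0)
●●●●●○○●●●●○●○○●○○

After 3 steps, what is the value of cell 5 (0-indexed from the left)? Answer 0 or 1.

k=0  ●●●●●○○●●●●○●○○●○○
k=1  ●○○○○○○●○○○●○○○○○○
k=2  ○○○○○○○○○○○○○○○○○○
k=3  ○○○○○○○○○○○○○○○○○○

0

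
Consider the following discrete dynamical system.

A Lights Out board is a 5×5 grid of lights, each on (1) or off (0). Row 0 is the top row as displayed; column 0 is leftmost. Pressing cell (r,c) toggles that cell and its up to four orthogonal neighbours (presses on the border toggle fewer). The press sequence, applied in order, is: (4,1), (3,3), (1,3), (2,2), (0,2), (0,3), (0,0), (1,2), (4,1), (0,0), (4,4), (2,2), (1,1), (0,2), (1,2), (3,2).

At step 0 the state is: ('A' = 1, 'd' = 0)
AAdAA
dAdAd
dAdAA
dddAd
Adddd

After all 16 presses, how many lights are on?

14

gen 0: AAdAA
dAdAd
dAdAA
dddAd
Adddd
gen 1: AAdAA
dAdAd
dAdAA
dAdAd
dAAdd
gen 2: AAdAA
dAdAd
dAddA
dAAdA
dAAAd
gen 3: AAddA
dAAdA
dAdAA
dAAdA
dAAAd
gen 4: AAddA
dAddA
ddAdA
dAddA
dAAAd
gen 5: AdAAA
dAAdA
ddAdA
dAddA
dAAAd
gen 6: Adddd
dAAAA
ddAdA
dAddA
dAAAd
gen 7: dAddd
AAAAA
ddAdA
dAddA
dAAAd
gen 8: dAAdd
AdddA
ddddA
dAddA
dAAAd
gen 9: dAAdd
AdddA
ddddA
ddddA
AddAd
gen 10: AdAdd
ddddA
ddddA
ddddA
AddAd
gen 11: AdAdd
ddddA
ddddA
ddddd
AdddA
gen 12: AdAdd
ddAdA
dAAAA
ddAdd
AdddA
gen 13: AAAdd
AAddA
ddAAA
ddAdd
AdddA
gen 14: AddAd
AAAdA
ddAAA
ddAdd
AdddA
gen 15: AdAAd
AddAA
dddAA
ddAdd
AdddA
gen 16: AdAAd
AddAA
ddAAA
dAdAd
AdAdA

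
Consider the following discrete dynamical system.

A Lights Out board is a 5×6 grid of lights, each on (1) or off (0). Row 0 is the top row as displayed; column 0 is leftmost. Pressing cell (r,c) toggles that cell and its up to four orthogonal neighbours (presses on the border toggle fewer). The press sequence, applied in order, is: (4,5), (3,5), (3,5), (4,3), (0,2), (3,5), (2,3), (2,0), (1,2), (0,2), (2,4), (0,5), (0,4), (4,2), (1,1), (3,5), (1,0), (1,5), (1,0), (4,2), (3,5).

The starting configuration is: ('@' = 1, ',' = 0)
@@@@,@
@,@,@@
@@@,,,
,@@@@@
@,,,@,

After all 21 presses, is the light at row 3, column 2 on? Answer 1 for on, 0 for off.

t=0: @@@@,@
@,@,@@
@@@,,,
,@@@@@
@,,,@,
t=1: @@@@,@
@,@,@@
@@@,,,
,@@@@,
@,,,,@
t=2: @@@@,@
@,@,@@
@@@,,@
,@@@,@
@,,,,,
t=3: @@@@,@
@,@,@@
@@@,,,
,@@@@,
@,,,,@
t=4: @@@@,@
@,@,@@
@@@,,,
,@@,@,
@,@@@@
t=5: @,,,,@
@,,,@@
@@@,,,
,@@,@,
@,@@@@
t=6: @,,,,@
@,,,@@
@@@,,@
,@@,,@
@,@@@,
t=7: @,,,,@
@,,@@@
@@,@@@
,@@@,@
@,@@@,
t=8: @,,,,@
,,,@@@
,,,@@@
@@@@,@
@,@@@,
t=9: @,@,,@
,@@,@@
,,@@@@
@@@@,@
@,@@@,
t=10: @@,@,@
,@,,@@
,,@@@@
@@@@,@
@,@@@,
t=11: @@,@,@
,@,,,@
,,@,,,
@@@@@@
@,@@@,
t=12: @@,@@,
,@,,,,
,,@,,,
@@@@@@
@,@@@,
t=13: @@,,,@
,@,,@,
,,@,,,
@@@@@@
@,@@@,
t=14: @@,,,@
,@,,@,
,,@,,,
@@,@@@
@@,,@,
t=15: @,,,,@
@,@,@,
,@@,,,
@@,@@@
@@,,@,
t=16: @,,,,@
@,@,@,
,@@,,@
@@,@,,
@@,,@@
t=17: ,,,,,@
,@@,@,
@@@,,@
@@,@,,
@@,,@@
t=18: ,,,,,,
,@@,,@
@@@,,,
@@,@,,
@@,,@@
t=19: @,,,,,
@,@,,@
,@@,,,
@@,@,,
@@,,@@
t=20: @,,,,,
@,@,,@
,@@,,,
@@@@,,
@,@@@@
t=21: @,,,,,
@,@,,@
,@@,,@
@@@@@@
@,@@@,

1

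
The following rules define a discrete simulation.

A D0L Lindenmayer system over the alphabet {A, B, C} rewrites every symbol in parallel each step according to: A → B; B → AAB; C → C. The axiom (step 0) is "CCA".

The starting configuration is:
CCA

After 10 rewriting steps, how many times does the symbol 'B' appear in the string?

341

k=0  CCA
k=1  CCB
k=2  CCAAB
k=3  CCBBAAB
k=4  CCAABAABBBAAB
k=5  CCBBAABBBAABAABAABBBAAB
k=6  CCAABAABBBAABAABAABBBAABBBAABBBAABAABAABBBAAB
k=7  CCBBAABBBAABAABAABBBAABBBAABBBAABAABAABBBAABAABAABBBAABAABAABBBAABBBAABBBAABAABAABBBAAB
k=8  CCAABAABBBAABAABAABBBAABBBAABBBAABAABAABBBAABAABAABBBAABAA…BAABAABAABBBAABAABAABBBAABAABAABBBAABBBAABBBAABAABAABBBAAB  (len 173)
k=9  CCBBAABBBAABAABAABBBAABBBAABBBAABAABAABBBAABAABAABBBAABAAB…BAABAABAABBBAABAABAABBBAABAABAABBBAABBBAABBBAABAABAABBBAAB  (len 343)
k=10  CCAABAABBBAABAABAABBBAABBBAABBBAABAABAABBBAABAABAABBBAABAA…BAABAABAABBBAABAABAABBBAABAABAABBBAABBBAABBBAABAABAABBBAAB  (len 685)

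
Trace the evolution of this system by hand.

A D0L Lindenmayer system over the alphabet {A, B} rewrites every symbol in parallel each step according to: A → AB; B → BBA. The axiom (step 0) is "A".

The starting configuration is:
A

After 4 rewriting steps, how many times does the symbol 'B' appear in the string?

21

[0] A
[1] AB
[2] ABBBA
[3] ABBBABBABBAAB
[4] ABBBABBABBAABBBABBAABBBABBAABABBBA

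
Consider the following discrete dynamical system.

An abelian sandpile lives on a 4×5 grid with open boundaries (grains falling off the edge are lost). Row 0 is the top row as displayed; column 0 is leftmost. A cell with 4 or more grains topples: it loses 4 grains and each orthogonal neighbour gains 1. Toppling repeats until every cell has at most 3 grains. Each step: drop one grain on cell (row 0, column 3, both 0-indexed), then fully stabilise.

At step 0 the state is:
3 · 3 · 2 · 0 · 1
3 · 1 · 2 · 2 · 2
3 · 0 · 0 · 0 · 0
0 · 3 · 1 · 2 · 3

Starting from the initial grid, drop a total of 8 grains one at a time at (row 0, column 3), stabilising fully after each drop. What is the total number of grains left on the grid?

k=0  3 · 3 · 2 · 0 · 1
3 · 1 · 2 · 2 · 2
3 · 0 · 0 · 0 · 0
0 · 3 · 1 · 2 · 3
k=1  3 · 3 · 2 · 1 · 1
3 · 1 · 2 · 2 · 2
3 · 0 · 0 · 0 · 0
0 · 3 · 1 · 2 · 3
k=2  3 · 3 · 2 · 2 · 1
3 · 1 · 2 · 2 · 2
3 · 0 · 0 · 0 · 0
0 · 3 · 1 · 2 · 3
k=3  3 · 3 · 2 · 3 · 1
3 · 1 · 2 · 2 · 2
3 · 0 · 0 · 0 · 0
0 · 3 · 1 · 2 · 3
k=4  3 · 3 · 3 · 0 · 2
3 · 1 · 2 · 3 · 2
3 · 0 · 0 · 0 · 0
0 · 3 · 1 · 2 · 3
k=5  3 · 3 · 3 · 1 · 2
3 · 1 · 2 · 3 · 2
3 · 0 · 0 · 0 · 0
0 · 3 · 1 · 2 · 3
k=6  3 · 3 · 3 · 2 · 2
3 · 1 · 2 · 3 · 2
3 · 0 · 0 · 0 · 0
0 · 3 · 1 · 2 · 3
k=7  3 · 3 · 3 · 3 · 2
3 · 1 · 2 · 3 · 2
3 · 0 · 0 · 0 · 0
0 · 3 · 1 · 2 · 3
k=8  1 · 2 · 2 · 2 · 3
2 · 0 · 1 · 1 · 3
0 · 2 · 1 · 1 · 0
1 · 3 · 1 · 2 · 3

31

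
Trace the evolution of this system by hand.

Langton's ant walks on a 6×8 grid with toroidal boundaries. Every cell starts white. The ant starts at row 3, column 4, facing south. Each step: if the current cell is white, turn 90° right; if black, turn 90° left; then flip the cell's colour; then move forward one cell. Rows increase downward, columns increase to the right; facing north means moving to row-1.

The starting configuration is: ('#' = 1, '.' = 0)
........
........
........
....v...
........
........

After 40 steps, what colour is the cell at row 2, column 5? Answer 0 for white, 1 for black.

0

gen 0: ........
........
........
....v...
........
........
gen 1: ........
........
........
...<#...
........
........
gen 2: ........
........
...^....
...##...
........
........
gen 3: ........
........
...#>...
...##...
........
........
gen 4: ........
........
...##...
...#v...
........
........
gen 5: ........
........
...##...
...#.>..
........
........
gen 6: ........
........
...##...
...#.#..
.....v..
........
gen 7: ........
........
...##...
...#.#..
....<#..
........
gen 8: ........
........
...##...
...#^#..
....##..
........
gen 9: ........
........
...##...
...##>..
....##..
........
gen 10: ........
........
...##^..
...##...
....##..
........
gen 11: ........
........
...###>.
...##...
....##..
........
gen 12: ........
........
...####.
...##.v.
....##..
........
gen 13: ........
........
...####.
...##<#.
....##..
........
gen 14: ........
........
...##^#.
...####.
....##..
........
gen 15: ........
........
...#<.#.
...####.
....##..
........
gen 16: ........
........
...#..#.
...#v##.
....##..
........
gen 17: ........
........
...#..#.
...#.>#.
....##..
........
gen 18: ........
........
...#.^#.
...#..#.
....##..
........
gen 19: ........
........
...#.#>.
...#..#.
....##..
........
gen 20: ........
......^.
...#.#..
...#..#.
....##..
........
gen 21: ........
......#>
...#.#..
...#..#.
....##..
........
gen 22: ........
......##
...#.#.v
...#..#.
....##..
........
gen 23: ........
......##
...#.#<#
...#..#.
....##..
........
gen 24: ........
......^#
...#.###
...#..#.
....##..
........
gen 25: ........
.....<.#
...#.###
...#..#.
....##..
........
gen 26: .....^..
.....#.#
...#.###
...#..#.
....##..
........
gen 27: .....#>.
.....#.#
...#.###
...#..#.
....##..
........
gen 28: .....##.
.....#v#
...#.###
...#..#.
....##..
........
gen 29: .....##.
.....<##
...#.###
...#..#.
....##..
........
gen 30: .....##.
......##
...#.v##
...#..#.
....##..
........
gen 31: .....##.
......##
...#..>#
...#..#.
....##..
........
gen 32: .....##.
......^#
...#...#
...#..#.
....##..
........
gen 33: .....##.
.....<.#
...#...#
...#..#.
....##..
........
gen 34: .....^#.
.....#.#
...#...#
...#..#.
....##..
........
gen 35: ....<.#.
.....#.#
...#...#
...#..#.
....##..
........
gen 36: ....#.#.
.....#.#
...#...#
...#..#.
....##..
....^...
gen 37: ....#.#.
.....#.#
...#...#
...#..#.
....##..
....#>..
gen 38: ....#v#.
.....#.#
...#...#
...#..#.
....##..
....##..
gen 39: ....<##.
.....#.#
...#...#
...#..#.
....##..
....##..
gen 40: .....##.
....v#.#
...#...#
...#..#.
....##..
....##..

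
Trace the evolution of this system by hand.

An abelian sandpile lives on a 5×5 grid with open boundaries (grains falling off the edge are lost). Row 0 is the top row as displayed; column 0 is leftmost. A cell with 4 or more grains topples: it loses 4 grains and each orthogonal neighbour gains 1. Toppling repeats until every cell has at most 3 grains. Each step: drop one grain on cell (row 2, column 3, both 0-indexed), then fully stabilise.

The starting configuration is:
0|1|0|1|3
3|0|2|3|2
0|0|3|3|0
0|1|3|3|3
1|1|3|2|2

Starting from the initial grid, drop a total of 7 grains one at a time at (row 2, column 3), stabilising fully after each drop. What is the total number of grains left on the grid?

k=0  0|1|0|1|3
3|0|2|3|2
0|0|3|3|0
0|1|3|3|3
1|1|3|2|2
k=1  0|1|1|2|3
3|1|0|1|3
0|1|2|3|2
0|2|2|3|1
1|2|1|1|0
k=2  0|1|1|2|3
3|1|0|2|3
0|1|3|1|3
0|2|3|0|2
1|2|1|2|0
k=3  0|1|1|2|3
3|1|0|2|3
0|1|3|2|3
0|2|3|0|2
1|2|1|2|0
k=4  0|1|1|2|3
3|1|0|2|3
0|1|3|3|3
0|2|3|0|2
1|2|1|2|0
k=5  0|1|2|0|1
3|1|2|1|2
0|2|1|3|1
0|3|0|2|3
1|2|2|2|0
k=6  0|1|2|0|1
3|1|2|2|2
0|2|2|0|2
0|3|0|3|3
1|2|2|2|0
k=7  0|1|2|0|1
3|1|2|2|2
0|2|2|1|2
0|3|0|3|3
1|2|2|2|0

37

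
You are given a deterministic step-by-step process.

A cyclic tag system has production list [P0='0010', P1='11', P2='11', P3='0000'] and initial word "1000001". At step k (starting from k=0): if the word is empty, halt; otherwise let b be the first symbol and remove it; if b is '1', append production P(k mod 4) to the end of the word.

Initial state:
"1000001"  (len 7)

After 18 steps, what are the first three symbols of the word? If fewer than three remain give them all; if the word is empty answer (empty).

000

gen 0: "1000001"  (len 7)
gen 1: "0000010010"  (len 10)
gen 2: "000010010"  (len 9)
gen 3: "00010010"  (len 8)
gen 4: "0010010"  (len 7)
gen 5: "010010"  (len 6)
gen 6: "10010"  (len 5)
gen 7: "001011"  (len 6)
gen 8: "01011"  (len 5)
gen 9: "1011"  (len 4)
gen 10: "01111"  (len 5)
gen 11: "1111"  (len 4)
gen 12: "1110000"  (len 7)
gen 13: "1100000010"  (len 10)
gen 14: "10000001011"  (len 11)
gen 15: "000000101111"  (len 12)
gen 16: "00000101111"  (len 11)
gen 17: "0000101111"  (len 10)
gen 18: "000101111"  (len 9)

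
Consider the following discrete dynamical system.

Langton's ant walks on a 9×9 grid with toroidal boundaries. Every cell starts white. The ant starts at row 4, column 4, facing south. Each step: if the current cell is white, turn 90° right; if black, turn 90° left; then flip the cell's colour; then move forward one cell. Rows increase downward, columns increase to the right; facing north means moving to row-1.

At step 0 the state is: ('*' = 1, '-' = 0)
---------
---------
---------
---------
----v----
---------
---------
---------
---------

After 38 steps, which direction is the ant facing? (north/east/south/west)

south

0) ---------
---------
---------
---------
----v----
---------
---------
---------
---------
1) ---------
---------
---------
---------
---<*----
---------
---------
---------
---------
2) ---------
---------
---------
---^-----
---**----
---------
---------
---------
---------
3) ---------
---------
---------
---*>----
---**----
---------
---------
---------
---------
4) ---------
---------
---------
---**----
---*v----
---------
---------
---------
---------
5) ---------
---------
---------
---**----
---*->---
---------
---------
---------
---------
6) ---------
---------
---------
---**----
---*-*---
-----v---
---------
---------
---------
7) ---------
---------
---------
---**----
---*-*---
----<*---
---------
---------
---------
8) ---------
---------
---------
---**----
---*^*---
----**---
---------
---------
---------
9) ---------
---------
---------
---**----
---**>---
----**---
---------
---------
---------
10) ---------
---------
---------
---**^---
---**----
----**---
---------
---------
---------
11) ---------
---------
---------
---***>--
---**----
----**---
---------
---------
---------
12) ---------
---------
---------
---****--
---**-v--
----**---
---------
---------
---------
13) ---------
---------
---------
---****--
---**<*--
----**---
---------
---------
---------
14) ---------
---------
---------
---**^*--
---****--
----**---
---------
---------
---------
15) ---------
---------
---------
---*<-*--
---****--
----**---
---------
---------
---------
16) ---------
---------
---------
---*--*--
---*v**--
----**---
---------
---------
---------
17) ---------
---------
---------
---*--*--
---*->*--
----**---
---------
---------
---------
18) ---------
---------
---------
---*-^*--
---*--*--
----**---
---------
---------
---------
19) ---------
---------
---------
---*-*>--
---*--*--
----**---
---------
---------
---------
20) ---------
---------
------^--
---*-*---
---*--*--
----**---
---------
---------
---------
21) ---------
---------
------*>-
---*-*---
---*--*--
----**---
---------
---------
---------
22) ---------
---------
------**-
---*-*-v-
---*--*--
----**---
---------
---------
---------
23) ---------
---------
------**-
---*-*<*-
---*--*--
----**---
---------
---------
---------
24) ---------
---------
------^*-
---*-***-
---*--*--
----**---
---------
---------
---------
25) ---------
---------
-----<-*-
---*-***-
---*--*--
----**---
---------
---------
---------
26) ---------
-----^---
-----*-*-
---*-***-
---*--*--
----**---
---------
---------
---------
27) ---------
-----*>--
-----*-*-
---*-***-
---*--*--
----**---
---------
---------
---------
28) ---------
-----**--
-----*v*-
---*-***-
---*--*--
----**---
---------
---------
---------
29) ---------
-----**--
-----<**-
---*-***-
---*--*--
----**---
---------
---------
---------
30) ---------
-----**--
------**-
---*-v**-
---*--*--
----**---
---------
---------
---------
31) ---------
-----**--
------**-
---*-->*-
---*--*--
----**---
---------
---------
---------
32) ---------
-----**--
------^*-
---*---*-
---*--*--
----**---
---------
---------
---------
33) ---------
-----**--
-----<-*-
---*---*-
---*--*--
----**---
---------
---------
---------
34) ---------
-----^*--
-----*-*-
---*---*-
---*--*--
----**---
---------
---------
---------
35) ---------
----<-*--
-----*-*-
---*---*-
---*--*--
----**---
---------
---------
---------
36) ----^----
----*-*--
-----*-*-
---*---*-
---*--*--
----**---
---------
---------
---------
37) ----*>---
----*-*--
-----*-*-
---*---*-
---*--*--
----**---
---------
---------
---------
38) ----**---
----*v*--
-----*-*-
---*---*-
---*--*--
----**---
---------
---------
---------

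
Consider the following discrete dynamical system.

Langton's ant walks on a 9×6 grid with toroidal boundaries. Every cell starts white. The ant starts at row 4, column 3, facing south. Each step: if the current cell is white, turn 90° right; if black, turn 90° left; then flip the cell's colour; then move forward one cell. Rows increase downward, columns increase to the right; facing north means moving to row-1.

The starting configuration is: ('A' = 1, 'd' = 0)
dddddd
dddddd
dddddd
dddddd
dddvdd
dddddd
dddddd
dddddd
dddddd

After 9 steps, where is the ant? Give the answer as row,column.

4,4

0) dddddd
dddddd
dddddd
dddddd
dddvdd
dddddd
dddddd
dddddd
dddddd
1) dddddd
dddddd
dddddd
dddddd
dd<Add
dddddd
dddddd
dddddd
dddddd
2) dddddd
dddddd
dddddd
dd^ddd
ddAAdd
dddddd
dddddd
dddddd
dddddd
3) dddddd
dddddd
dddddd
ddA>dd
ddAAdd
dddddd
dddddd
dddddd
dddddd
4) dddddd
dddddd
dddddd
ddAAdd
ddAvdd
dddddd
dddddd
dddddd
dddddd
5) dddddd
dddddd
dddddd
ddAAdd
ddAd>d
dddddd
dddddd
dddddd
dddddd
6) dddddd
dddddd
dddddd
ddAAdd
ddAdAd
ddddvd
dddddd
dddddd
dddddd
7) dddddd
dddddd
dddddd
ddAAdd
ddAdAd
ddd<Ad
dddddd
dddddd
dddddd
8) dddddd
dddddd
dddddd
ddAAdd
ddA^Ad
dddAAd
dddddd
dddddd
dddddd
9) dddddd
dddddd
dddddd
ddAAdd
ddAA>d
dddAAd
dddddd
dddddd
dddddd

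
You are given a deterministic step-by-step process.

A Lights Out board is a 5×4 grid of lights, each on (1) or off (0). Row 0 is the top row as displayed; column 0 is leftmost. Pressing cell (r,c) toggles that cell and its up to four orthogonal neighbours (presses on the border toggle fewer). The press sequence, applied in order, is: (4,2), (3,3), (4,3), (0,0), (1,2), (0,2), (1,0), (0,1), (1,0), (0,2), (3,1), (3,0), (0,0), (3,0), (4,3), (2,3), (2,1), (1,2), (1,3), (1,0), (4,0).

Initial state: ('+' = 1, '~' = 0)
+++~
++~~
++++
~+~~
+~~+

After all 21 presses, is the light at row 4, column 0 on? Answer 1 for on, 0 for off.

0

k=0  +++~
++~~
++++
~+~~
+~~+
k=1  +++~
++~~
++++
~++~
+++~
k=2  +++~
++~~
+++~
~+~+
++++
k=3  +++~
++~~
+++~
~+~~
++~~
k=4  ~~+~
~+~~
+++~
~+~~
++~~
k=5  ~~~~
~~++
++~~
~+~~
++~~
k=6  ~+++
~~~+
++~~
~+~~
++~~
k=7  ++++
++~+
~+~~
~+~~
++~~
k=8  ~~~+
+~~+
~+~~
~+~~
++~~
k=9  +~~+
~+~+
++~~
~+~~
++~~
k=10  +++~
~+++
++~~
~+~~
++~~
k=11  +++~
~+++
+~~~
+~+~
+~~~
k=12  +++~
~+++
~~~~
~++~
~~~~
k=13  ~~+~
++++
~~~~
~++~
~~~~
k=14  ~~+~
++++
+~~~
+~+~
+~~~
k=15  ~~+~
++++
+~~~
+~++
+~++
k=16  ~~+~
+++~
+~++
+~+~
+~++
k=17  ~~+~
+~+~
~+~+
+++~
+~++
k=18  ~~~~
++~+
~+++
+++~
+~++
k=19  ~~~+
+++~
~++~
+++~
+~++
k=20  +~~+
~~+~
+++~
+++~
+~++
k=21  +~~+
~~+~
+++~
~++~
~+++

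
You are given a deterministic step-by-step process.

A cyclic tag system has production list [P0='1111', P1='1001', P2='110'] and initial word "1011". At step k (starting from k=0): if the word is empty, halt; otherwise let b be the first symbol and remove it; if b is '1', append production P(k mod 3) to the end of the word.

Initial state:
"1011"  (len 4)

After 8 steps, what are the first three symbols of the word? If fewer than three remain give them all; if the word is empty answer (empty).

step 0: "1011"  (len 4)
step 1: "0111111"  (len 7)
step 2: "111111"  (len 6)
step 3: "11111110"  (len 8)
step 4: "11111101111"  (len 11)
step 5: "11111011111001"  (len 14)
step 6: "1111011111001110"  (len 16)
step 7: "1110111110011101111"  (len 19)
step 8: "1101111100111011111001"  (len 22)

110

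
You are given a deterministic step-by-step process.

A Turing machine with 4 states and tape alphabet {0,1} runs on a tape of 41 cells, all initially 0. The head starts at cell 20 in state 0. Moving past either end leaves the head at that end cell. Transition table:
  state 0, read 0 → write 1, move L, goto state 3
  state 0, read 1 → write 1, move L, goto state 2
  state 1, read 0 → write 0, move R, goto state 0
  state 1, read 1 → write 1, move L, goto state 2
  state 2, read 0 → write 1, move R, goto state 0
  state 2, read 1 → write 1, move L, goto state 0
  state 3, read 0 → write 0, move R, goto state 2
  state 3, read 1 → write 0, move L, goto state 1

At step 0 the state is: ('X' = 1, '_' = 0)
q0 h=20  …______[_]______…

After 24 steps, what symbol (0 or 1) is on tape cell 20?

0) q0 h=20  …______[_]______…
1) q3 h=19  …______[_]X_____…
2) q2 h=20  …______[X]______…
3) q0 h=19  …______[_]X_____…
4) q3 h=18  …______[_]XX____…
5) q2 h=19  …______[X]X_____…
6) q0 h=18  …______[_]XX____…
7) q3 h=17  …______[_]XXX___…
8) q2 h=18  …______[X]XX____…
9) q0 h=17  …______[_]XXX___…
10) q3 h=16  …______[_]XXXX__…
11) q2 h=17  …______[X]XXX___…
12) q0 h=16  …______[_]XXXX__…
13) q3 h=15  …______[_]XXXXX_…
14) q2 h=16  …______[X]XXXX__…
15) q0 h=15  …______[_]XXXXX_…
16) q3 h=14  …______[_]XXXXXX…
17) q2 h=15  …______[X]XXXXX_…
18) q0 h=14  …______[_]XXXXXX…
19) q3 h=13  …______[_]XXXXXX…
20) q2 h=14  …______[X]XXXXXX…
21) q0 h=13  …______[_]XXXXXX…
22) q3 h=12  …______[_]XXXXXX…
23) q2 h=13  …______[X]XXXXXX…
24) q0 h=12  …______[_]XXXXXX…

1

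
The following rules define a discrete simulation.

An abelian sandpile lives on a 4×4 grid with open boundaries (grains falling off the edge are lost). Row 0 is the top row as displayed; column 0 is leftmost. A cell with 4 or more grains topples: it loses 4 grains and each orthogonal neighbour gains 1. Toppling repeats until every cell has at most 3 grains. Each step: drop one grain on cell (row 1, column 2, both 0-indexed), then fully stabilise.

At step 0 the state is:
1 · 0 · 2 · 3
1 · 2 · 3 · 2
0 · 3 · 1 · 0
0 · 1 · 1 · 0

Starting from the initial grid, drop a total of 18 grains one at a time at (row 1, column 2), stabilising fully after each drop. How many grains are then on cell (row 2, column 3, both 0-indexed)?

0

k=0  1 · 0 · 2 · 3
1 · 2 · 3 · 2
0 · 3 · 1 · 0
0 · 1 · 1 · 0
k=1  1 · 0 · 3 · 3
1 · 3 · 0 · 3
0 · 3 · 2 · 0
0 · 1 · 1 · 0
k=2  1 · 0 · 3 · 3
1 · 3 · 1 · 3
0 · 3 · 2 · 0
0 · 1 · 1 · 0
k=3  1 · 0 · 3 · 3
1 · 3 · 2 · 3
0 · 3 · 2 · 0
0 · 1 · 1 · 0
k=4  1 · 0 · 3 · 3
1 · 3 · 3 · 3
0 · 3 · 2 · 0
0 · 1 · 1 · 0
k=5  1 · 2 · 2 · 1
2 · 2 · 0 · 2
1 · 1 · 1 · 2
0 · 2 · 2 · 0
k=6  1 · 2 · 2 · 1
2 · 2 · 1 · 2
1 · 1 · 1 · 2
0 · 2 · 2 · 0
k=7  1 · 2 · 2 · 1
2 · 2 · 2 · 2
1 · 1 · 1 · 2
0 · 2 · 2 · 0
k=8  1 · 2 · 2 · 1
2 · 2 · 3 · 2
1 · 1 · 1 · 2
0 · 2 · 2 · 0
k=9  1 · 2 · 3 · 1
2 · 3 · 0 · 3
1 · 1 · 2 · 2
0 · 2 · 2 · 0
k=10  1 · 2 · 3 · 1
2 · 3 · 1 · 3
1 · 1 · 2 · 2
0 · 2 · 2 · 0
k=11  1 · 2 · 3 · 1
2 · 3 · 2 · 3
1 · 1 · 2 · 2
0 · 2 · 2 · 0
k=12  1 · 2 · 3 · 1
2 · 3 · 3 · 3
1 · 1 · 2 · 2
0 · 2 · 2 · 0
k=13  2 · 0 · 1 · 3
3 · 1 · 3 · 0
1 · 2 · 3 · 3
0 · 2 · 2 · 0
k=14  2 · 0 · 2 · 3
3 · 2 · 1 · 2
1 · 3 · 1 · 0
0 · 2 · 3 · 1
k=15  2 · 0 · 2 · 3
3 · 2 · 2 · 2
1 · 3 · 1 · 0
0 · 2 · 3 · 1
k=16  2 · 0 · 2 · 3
3 · 2 · 3 · 2
1 · 3 · 1 · 0
0 · 2 · 3 · 1
k=17  2 · 0 · 3 · 3
3 · 3 · 0 · 3
1 · 3 · 2 · 0
0 · 2 · 3 · 1
k=18  2 · 0 · 3 · 3
3 · 3 · 1 · 3
1 · 3 · 2 · 0
0 · 2 · 3 · 1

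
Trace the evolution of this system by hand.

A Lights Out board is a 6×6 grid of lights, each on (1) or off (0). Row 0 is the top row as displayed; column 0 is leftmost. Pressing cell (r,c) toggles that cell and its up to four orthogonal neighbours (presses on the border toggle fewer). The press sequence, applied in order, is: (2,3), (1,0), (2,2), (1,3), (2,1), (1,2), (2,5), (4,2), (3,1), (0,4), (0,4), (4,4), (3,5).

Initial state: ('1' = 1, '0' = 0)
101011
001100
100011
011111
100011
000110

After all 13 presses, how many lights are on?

21

step 0: 101011
001100
100011
011111
100011
000110
step 1: 101011
001000
101101
011011
100011
000110
step 2: 001011
111000
001101
011011
100011
000110
step 3: 001011
110000
010001
010011
100011
000110
step 4: 001111
111110
010101
010011
100011
000110
step 5: 001111
101110
101101
000011
100011
000110
step 6: 000111
110010
100101
000011
100011
000110
step 7: 000111
110011
100110
000010
100011
000110
step 8: 000111
110011
100110
001010
111111
001110
step 9: 000111
110011
110110
110010
101111
001110
step 10: 000000
110001
110110
110010
101111
001110
step 11: 000111
110011
110110
110010
101111
001110
step 12: 000111
110011
110110
110000
101000
001100
step 13: 000111
110011
110111
110011
101001
001100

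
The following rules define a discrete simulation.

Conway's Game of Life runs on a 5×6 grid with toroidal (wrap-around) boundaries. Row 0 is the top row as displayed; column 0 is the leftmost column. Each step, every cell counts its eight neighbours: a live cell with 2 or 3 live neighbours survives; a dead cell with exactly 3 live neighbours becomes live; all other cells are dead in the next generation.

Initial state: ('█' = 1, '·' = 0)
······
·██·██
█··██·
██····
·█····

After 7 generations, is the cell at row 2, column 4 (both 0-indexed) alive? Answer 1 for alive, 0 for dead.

1

[0] ······
·██·██
█··██·
██····
·█····
[1] ███···
███·██
···██·
███··█
██····
[2] ···█··
····█·
······
··████
······
[3] ······
······
·····█
···██·
··█···
[4] ······
······
····█·
···██·
···█··
[5] ······
······
···██·
···██·
···██·
[6] ······
······
···██·
··█··█
···██·
[7] ······
······
···██·
··█··█
···██·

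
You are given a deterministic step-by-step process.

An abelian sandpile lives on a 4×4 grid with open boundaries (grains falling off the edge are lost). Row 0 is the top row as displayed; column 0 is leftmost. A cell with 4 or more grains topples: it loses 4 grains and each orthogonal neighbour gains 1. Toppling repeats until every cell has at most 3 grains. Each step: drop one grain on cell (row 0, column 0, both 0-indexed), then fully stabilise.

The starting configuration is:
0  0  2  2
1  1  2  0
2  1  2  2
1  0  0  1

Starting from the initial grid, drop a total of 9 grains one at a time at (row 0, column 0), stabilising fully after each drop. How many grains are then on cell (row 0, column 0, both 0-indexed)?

step 0: 0  0  2  2
1  1  2  0
2  1  2  2
1  0  0  1
step 1: 1  0  2  2
1  1  2  0
2  1  2  2
1  0  0  1
step 2: 2  0  2  2
1  1  2  0
2  1  2  2
1  0  0  1
step 3: 3  0  2  2
1  1  2  0
2  1  2  2
1  0  0  1
step 4: 0  1  2  2
2  1  2  0
2  1  2  2
1  0  0  1
step 5: 1  1  2  2
2  1  2  0
2  1  2  2
1  0  0  1
step 6: 2  1  2  2
2  1  2  0
2  1  2  2
1  0  0  1
step 7: 3  1  2  2
2  1  2  0
2  1  2  2
1  0  0  1
step 8: 0  2  2  2
3  1  2  0
2  1  2  2
1  0  0  1
step 9: 1  2  2  2
3  1  2  0
2  1  2  2
1  0  0  1

1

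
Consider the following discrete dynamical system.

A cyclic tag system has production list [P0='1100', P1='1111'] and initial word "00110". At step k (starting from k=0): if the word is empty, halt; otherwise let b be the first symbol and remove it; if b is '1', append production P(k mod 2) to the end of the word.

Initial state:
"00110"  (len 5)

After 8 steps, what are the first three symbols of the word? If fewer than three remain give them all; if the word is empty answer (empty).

gen 0: "00110"  (len 5)
gen 1: "0110"  (len 4)
gen 2: "110"  (len 3)
gen 3: "101100"  (len 6)
gen 4: "011001111"  (len 9)
gen 5: "11001111"  (len 8)
gen 6: "10011111111"  (len 11)
gen 7: "00111111111100"  (len 14)
gen 8: "0111111111100"  (len 13)

011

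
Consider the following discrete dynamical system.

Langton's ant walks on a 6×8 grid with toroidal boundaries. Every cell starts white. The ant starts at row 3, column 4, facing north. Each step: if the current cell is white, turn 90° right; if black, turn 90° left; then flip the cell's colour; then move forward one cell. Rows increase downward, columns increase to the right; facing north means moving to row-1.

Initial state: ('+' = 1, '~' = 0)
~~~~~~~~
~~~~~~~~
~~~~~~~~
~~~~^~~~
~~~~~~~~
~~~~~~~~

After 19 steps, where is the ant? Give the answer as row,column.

4,2

step 0: ~~~~~~~~
~~~~~~~~
~~~~~~~~
~~~~^~~~
~~~~~~~~
~~~~~~~~
step 1: ~~~~~~~~
~~~~~~~~
~~~~~~~~
~~~~+>~~
~~~~~~~~
~~~~~~~~
step 2: ~~~~~~~~
~~~~~~~~
~~~~~~~~
~~~~++~~
~~~~~v~~
~~~~~~~~
step 3: ~~~~~~~~
~~~~~~~~
~~~~~~~~
~~~~++~~
~~~~<+~~
~~~~~~~~
step 4: ~~~~~~~~
~~~~~~~~
~~~~~~~~
~~~~^+~~
~~~~++~~
~~~~~~~~
step 5: ~~~~~~~~
~~~~~~~~
~~~~~~~~
~~~<~+~~
~~~~++~~
~~~~~~~~
step 6: ~~~~~~~~
~~~~~~~~
~~~^~~~~
~~~+~+~~
~~~~++~~
~~~~~~~~
step 7: ~~~~~~~~
~~~~~~~~
~~~+>~~~
~~~+~+~~
~~~~++~~
~~~~~~~~
step 8: ~~~~~~~~
~~~~~~~~
~~~++~~~
~~~+v+~~
~~~~++~~
~~~~~~~~
step 9: ~~~~~~~~
~~~~~~~~
~~~++~~~
~~~<++~~
~~~~++~~
~~~~~~~~
step 10: ~~~~~~~~
~~~~~~~~
~~~++~~~
~~~~++~~
~~~v++~~
~~~~~~~~
step 11: ~~~~~~~~
~~~~~~~~
~~~++~~~
~~~~++~~
~~<+++~~
~~~~~~~~
step 12: ~~~~~~~~
~~~~~~~~
~~~++~~~
~~^~++~~
~~++++~~
~~~~~~~~
step 13: ~~~~~~~~
~~~~~~~~
~~~++~~~
~~+>++~~
~~++++~~
~~~~~~~~
step 14: ~~~~~~~~
~~~~~~~~
~~~++~~~
~~++++~~
~~+v++~~
~~~~~~~~
step 15: ~~~~~~~~
~~~~~~~~
~~~++~~~
~~++++~~
~~+~>+~~
~~~~~~~~
step 16: ~~~~~~~~
~~~~~~~~
~~~++~~~
~~++^+~~
~~+~~+~~
~~~~~~~~
step 17: ~~~~~~~~
~~~~~~~~
~~~++~~~
~~+<~+~~
~~+~~+~~
~~~~~~~~
step 18: ~~~~~~~~
~~~~~~~~
~~~++~~~
~~+~~+~~
~~+v~+~~
~~~~~~~~
step 19: ~~~~~~~~
~~~~~~~~
~~~++~~~
~~+~~+~~
~~<+~+~~
~~~~~~~~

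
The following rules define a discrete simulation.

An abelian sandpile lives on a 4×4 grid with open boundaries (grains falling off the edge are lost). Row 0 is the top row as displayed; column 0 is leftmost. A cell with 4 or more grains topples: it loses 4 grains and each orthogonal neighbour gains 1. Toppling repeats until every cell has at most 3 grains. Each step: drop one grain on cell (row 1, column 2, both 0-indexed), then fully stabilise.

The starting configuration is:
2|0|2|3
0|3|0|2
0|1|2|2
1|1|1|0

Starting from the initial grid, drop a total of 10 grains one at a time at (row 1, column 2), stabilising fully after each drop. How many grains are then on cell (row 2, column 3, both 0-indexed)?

0) 2|0|2|3
0|3|0|2
0|1|2|2
1|1|1|0
1) 2|0|2|3
0|3|1|2
0|1|2|2
1|1|1|0
2) 2|0|2|3
0|3|2|2
0|1|2|2
1|1|1|0
3) 2|0|2|3
0|3|3|2
0|1|2|2
1|1|1|0
4) 2|1|3|3
1|0|1|3
0|2|3|2
1|1|1|0
5) 2|1|3|3
1|0|2|3
0|2|3|2
1|1|1|0
6) 2|1|3|3
1|0|3|3
0|2|3|2
1|1|1|0
7) 2|2|1|1
1|1|3|2
0|3|1|0
1|1|2|1
8) 2|2|2|1
1|2|0|3
0|3|2|0
1|1|2|1
9) 2|2|2|1
1|2|1|3
0|3|2|0
1|1|2|1
10) 2|2|2|1
1|2|2|3
0|3|2|0
1|1|2|1

0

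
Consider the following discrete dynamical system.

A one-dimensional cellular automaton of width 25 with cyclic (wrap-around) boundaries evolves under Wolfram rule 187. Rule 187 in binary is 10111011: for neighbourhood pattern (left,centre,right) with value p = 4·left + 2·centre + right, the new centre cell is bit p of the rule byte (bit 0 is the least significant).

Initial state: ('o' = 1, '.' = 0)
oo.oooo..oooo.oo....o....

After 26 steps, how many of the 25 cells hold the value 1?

20

t=0: oo.oooo..oooo.oo....o....
t=1: o.oooo.ooooo.oo.oooo.oooo
t=2: .oooo.ooooo.oo.oooo.ooooo
t=3: oooo.ooooo.oo.oooo.ooooo.
t=4: ooo.ooooo.oo.oooo.ooooo.o
t=5: oo.ooooo.oo.oooo.ooooo.oo
t=6: o.ooooo.oo.oooo.ooooo.ooo
t=7: .ooooo.oo.oooo.ooooo.oooo
t=8: ooooo.oo.oooo.ooooo.oooo.
t=9: oooo.oo.oooo.ooooo.oooo.o
t=10: ooo.oo.oooo.ooooo.oooo.oo
t=11: oo.oo.oooo.ooooo.oooo.ooo
t=12: o.oo.oooo.ooooo.oooo.oooo
t=13: .oo.oooo.ooooo.oooo.ooooo
t=14: oo.oooo.ooooo.oooo.ooooo.
t=15: o.oooo.ooooo.oooo.ooooo.o
t=16: .oooo.ooooo.oooo.ooooo.oo
t=17: oooo.ooooo.oooo.ooooo.oo.
t=18: ooo.ooooo.oooo.ooooo.oo.o
t=19: oo.ooooo.oooo.ooooo.oo.oo
t=20: o.ooooo.oooo.ooooo.oo.ooo
t=21: .ooooo.oooo.ooooo.oo.oooo
t=22: ooooo.oooo.ooooo.oo.oooo.
t=23: oooo.oooo.ooooo.oo.oooo.o
t=24: ooo.oooo.ooooo.oo.oooo.oo
t=25: oo.oooo.ooooo.oo.oooo.ooo
t=26: o.oooo.ooooo.oo.oooo.oooo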